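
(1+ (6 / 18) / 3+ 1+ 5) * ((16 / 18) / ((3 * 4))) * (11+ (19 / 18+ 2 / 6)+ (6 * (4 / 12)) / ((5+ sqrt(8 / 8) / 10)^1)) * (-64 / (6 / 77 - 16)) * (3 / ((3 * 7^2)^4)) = 0.00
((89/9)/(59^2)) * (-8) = -712/31329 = -0.02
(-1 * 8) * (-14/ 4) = 28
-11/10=-1.10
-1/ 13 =-0.08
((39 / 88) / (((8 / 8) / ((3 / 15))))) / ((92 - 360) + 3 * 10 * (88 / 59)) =-2301 / 5795680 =-0.00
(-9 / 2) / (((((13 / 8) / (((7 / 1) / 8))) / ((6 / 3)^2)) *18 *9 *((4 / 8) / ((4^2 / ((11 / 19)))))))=-4256 / 1287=-3.31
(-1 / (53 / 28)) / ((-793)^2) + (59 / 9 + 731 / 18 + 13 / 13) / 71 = 9632068205 / 14198152722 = 0.68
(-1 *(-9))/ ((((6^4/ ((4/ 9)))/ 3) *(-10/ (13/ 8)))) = -13/ 8640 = -0.00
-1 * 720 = -720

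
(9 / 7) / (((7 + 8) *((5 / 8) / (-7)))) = -0.96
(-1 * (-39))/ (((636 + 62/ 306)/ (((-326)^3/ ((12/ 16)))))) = -275643385056/ 97339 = -2831787.72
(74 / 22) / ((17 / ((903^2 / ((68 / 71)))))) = 2142079443 / 12716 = 168455.45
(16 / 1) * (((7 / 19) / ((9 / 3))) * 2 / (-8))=-28 / 57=-0.49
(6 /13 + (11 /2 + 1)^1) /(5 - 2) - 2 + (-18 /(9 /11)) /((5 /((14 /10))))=-5.84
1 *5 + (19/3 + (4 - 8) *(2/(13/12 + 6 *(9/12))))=1990/201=9.90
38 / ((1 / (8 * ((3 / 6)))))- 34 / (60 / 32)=2008 / 15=133.87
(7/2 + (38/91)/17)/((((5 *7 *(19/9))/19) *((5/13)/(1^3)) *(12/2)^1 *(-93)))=-2181/516460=-0.00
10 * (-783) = -7830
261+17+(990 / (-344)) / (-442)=21135167 / 76024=278.01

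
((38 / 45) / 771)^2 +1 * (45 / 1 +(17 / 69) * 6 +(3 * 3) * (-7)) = -457422316288 / 27686089575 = -16.52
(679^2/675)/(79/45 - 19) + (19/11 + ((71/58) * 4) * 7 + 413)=15671633/38280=409.39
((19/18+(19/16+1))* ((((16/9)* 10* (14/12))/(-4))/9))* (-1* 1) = 16345/8748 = 1.87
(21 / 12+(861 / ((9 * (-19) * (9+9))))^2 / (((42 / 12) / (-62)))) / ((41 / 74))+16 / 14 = 271855289 / 151059006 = 1.80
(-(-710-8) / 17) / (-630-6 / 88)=-31592 / 471291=-0.07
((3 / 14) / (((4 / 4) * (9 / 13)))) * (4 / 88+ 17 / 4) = 1.33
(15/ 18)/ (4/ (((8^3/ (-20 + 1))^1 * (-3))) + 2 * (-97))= -320/ 74477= -0.00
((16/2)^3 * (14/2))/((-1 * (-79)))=3584/79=45.37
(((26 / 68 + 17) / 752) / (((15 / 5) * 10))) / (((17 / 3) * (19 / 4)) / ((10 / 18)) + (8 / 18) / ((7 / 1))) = 12411 / 781447568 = 0.00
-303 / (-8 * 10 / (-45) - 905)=2727 / 8129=0.34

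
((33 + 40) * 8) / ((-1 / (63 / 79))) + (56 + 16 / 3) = -95840 / 237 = -404.39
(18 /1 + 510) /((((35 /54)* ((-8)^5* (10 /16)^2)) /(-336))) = 2673 /125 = 21.38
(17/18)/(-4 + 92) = 17/1584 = 0.01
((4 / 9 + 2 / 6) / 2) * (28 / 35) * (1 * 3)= 14 / 15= 0.93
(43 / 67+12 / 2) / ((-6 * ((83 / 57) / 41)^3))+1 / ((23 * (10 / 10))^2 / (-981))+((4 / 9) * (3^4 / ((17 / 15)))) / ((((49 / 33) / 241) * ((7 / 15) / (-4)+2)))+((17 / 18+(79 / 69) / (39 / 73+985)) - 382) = -70621141892353904290555 / 3158992022747460984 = -22355.59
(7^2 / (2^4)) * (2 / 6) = 49 / 48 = 1.02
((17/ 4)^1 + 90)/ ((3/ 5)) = 157.08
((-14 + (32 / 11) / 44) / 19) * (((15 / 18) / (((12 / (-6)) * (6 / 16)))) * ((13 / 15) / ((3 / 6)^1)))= 29224 / 20691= 1.41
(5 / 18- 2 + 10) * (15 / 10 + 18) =1937 / 12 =161.42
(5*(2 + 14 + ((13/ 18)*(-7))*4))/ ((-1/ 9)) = 190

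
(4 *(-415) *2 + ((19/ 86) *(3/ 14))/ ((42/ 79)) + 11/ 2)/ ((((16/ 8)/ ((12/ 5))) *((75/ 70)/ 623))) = -2312663.39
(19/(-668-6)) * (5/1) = -95/674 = -0.14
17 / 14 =1.21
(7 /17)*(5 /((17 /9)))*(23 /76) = 7245 /21964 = 0.33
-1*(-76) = 76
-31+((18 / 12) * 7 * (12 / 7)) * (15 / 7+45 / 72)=527 / 28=18.82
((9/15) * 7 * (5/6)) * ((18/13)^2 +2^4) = 10598/169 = 62.71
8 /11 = 0.73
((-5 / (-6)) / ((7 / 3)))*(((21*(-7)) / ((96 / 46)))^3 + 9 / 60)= -7157173843 / 57344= -124811.21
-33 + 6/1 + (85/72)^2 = -132743/5184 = -25.61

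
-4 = -4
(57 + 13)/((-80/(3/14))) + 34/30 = 227/240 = 0.95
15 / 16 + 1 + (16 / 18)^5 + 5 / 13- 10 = -87485509 / 12282192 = -7.12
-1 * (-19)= 19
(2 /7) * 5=10 /7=1.43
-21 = -21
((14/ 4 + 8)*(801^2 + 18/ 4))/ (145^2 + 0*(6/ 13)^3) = 29513853/ 84100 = 350.94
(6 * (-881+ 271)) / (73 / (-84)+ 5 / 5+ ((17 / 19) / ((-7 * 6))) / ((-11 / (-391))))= 4283664 / 733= 5844.02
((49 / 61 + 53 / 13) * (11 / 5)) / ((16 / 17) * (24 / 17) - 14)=-1230273 / 1451983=-0.85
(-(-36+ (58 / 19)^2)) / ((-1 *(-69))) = 9632 / 24909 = 0.39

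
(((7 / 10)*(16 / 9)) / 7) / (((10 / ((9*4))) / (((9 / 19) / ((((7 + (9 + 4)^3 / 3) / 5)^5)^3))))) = 157641800537109375 / 183677832356609779218633323824449505641522425509888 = 0.00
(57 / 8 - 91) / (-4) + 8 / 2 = 799 / 32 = 24.97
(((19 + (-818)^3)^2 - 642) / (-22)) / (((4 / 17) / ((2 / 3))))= -5092941799826294759 / 132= -38582892422926475.45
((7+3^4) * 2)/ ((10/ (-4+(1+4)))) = 88/ 5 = 17.60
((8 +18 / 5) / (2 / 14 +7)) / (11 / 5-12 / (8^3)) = 3712 / 4975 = 0.75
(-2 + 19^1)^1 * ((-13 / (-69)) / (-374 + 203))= -221 / 11799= -0.02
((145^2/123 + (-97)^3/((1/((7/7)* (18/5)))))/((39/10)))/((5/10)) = -8082211588/4797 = -1684847.11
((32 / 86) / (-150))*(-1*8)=64 / 3225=0.02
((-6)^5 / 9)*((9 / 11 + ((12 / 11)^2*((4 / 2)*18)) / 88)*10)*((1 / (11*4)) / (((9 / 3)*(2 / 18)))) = -11255760 / 14641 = -768.78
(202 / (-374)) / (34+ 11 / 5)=-0.01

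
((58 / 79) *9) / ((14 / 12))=3132 / 553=5.66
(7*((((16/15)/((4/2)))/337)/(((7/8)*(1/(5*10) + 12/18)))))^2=409600/1204853521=0.00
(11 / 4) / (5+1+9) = 11 / 60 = 0.18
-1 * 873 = -873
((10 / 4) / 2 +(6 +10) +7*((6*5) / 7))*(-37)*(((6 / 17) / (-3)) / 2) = 6993 / 68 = 102.84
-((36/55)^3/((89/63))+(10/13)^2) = -1977483932/2502446375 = -0.79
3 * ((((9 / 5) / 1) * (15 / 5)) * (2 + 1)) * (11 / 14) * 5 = 2673 / 14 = 190.93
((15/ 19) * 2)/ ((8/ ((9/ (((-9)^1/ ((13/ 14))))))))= -0.18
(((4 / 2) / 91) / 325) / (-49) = -2 / 1449175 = -0.00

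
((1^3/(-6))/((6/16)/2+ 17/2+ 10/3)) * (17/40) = -17/2885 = -0.01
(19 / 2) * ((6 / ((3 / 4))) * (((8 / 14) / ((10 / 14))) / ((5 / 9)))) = 2736 / 25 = 109.44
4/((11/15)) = 60/11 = 5.45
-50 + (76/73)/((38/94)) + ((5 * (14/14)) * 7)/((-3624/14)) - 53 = -13301657/132276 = -100.56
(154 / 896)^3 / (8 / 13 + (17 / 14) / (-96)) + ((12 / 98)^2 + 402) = 41636390398851 / 103567077376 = 402.02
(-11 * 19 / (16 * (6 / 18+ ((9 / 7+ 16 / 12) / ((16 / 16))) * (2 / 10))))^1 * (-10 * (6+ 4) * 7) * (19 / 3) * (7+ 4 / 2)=4864475 / 8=608059.38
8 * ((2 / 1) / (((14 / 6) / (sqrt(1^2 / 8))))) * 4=48 * sqrt(2) / 7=9.70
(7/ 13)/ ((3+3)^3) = 0.00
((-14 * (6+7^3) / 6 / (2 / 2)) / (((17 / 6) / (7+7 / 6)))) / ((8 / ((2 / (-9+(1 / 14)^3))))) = 82119002 / 1259445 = 65.20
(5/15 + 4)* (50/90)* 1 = 65/27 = 2.41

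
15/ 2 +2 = 19/ 2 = 9.50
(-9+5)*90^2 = -32400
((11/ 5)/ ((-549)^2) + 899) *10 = 2709595012/ 301401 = 8990.00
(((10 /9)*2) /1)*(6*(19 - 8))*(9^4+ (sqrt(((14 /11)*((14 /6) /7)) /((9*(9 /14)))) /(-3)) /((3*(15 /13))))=962280 - 1456*sqrt(33) /2187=962276.18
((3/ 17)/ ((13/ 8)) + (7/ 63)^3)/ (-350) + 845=6806852719/ 8055450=845.00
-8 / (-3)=8 / 3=2.67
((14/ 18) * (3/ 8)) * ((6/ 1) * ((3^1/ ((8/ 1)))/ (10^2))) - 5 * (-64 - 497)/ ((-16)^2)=70167/ 6400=10.96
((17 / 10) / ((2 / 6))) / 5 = 1.02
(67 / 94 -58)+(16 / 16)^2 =-5291 / 94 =-56.29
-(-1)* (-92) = -92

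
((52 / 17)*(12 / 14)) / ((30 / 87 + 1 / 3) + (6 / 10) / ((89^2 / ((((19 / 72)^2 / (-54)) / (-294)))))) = 1404395398748160 / 363257445455413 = 3.87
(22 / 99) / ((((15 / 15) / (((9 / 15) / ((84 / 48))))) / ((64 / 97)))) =512 / 10185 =0.05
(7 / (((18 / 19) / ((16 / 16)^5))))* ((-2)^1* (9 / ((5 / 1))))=-26.60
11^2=121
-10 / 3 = -3.33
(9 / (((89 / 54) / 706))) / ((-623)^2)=343116 / 34543481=0.01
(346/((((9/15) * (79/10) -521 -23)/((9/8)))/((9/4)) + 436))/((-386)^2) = 350325/33635251016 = 0.00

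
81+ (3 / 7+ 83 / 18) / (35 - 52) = 172867 / 2142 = 80.70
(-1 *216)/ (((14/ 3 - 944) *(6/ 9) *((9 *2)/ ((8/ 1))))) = 216/ 1409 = 0.15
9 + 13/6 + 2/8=137/12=11.42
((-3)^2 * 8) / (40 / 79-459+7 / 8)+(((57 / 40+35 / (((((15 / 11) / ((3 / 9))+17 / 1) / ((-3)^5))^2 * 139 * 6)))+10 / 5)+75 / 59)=286807644896781 / 28369460804480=10.11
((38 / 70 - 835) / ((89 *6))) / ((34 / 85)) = -14603 / 3738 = -3.91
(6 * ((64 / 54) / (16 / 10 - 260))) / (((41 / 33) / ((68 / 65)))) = -704 / 30381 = -0.02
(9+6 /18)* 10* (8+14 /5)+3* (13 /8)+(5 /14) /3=170183 /168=1012.99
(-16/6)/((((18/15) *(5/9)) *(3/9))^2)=-54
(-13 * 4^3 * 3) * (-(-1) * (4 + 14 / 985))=-9869184 / 985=-10019.48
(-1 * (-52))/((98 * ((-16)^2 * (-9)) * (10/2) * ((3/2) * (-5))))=13/2116800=0.00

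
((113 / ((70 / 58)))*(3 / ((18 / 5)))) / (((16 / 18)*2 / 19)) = 186789 / 224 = 833.88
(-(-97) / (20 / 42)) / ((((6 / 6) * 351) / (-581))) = -337.18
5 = 5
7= 7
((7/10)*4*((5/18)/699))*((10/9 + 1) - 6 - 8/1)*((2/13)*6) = -2996/245349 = -0.01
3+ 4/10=17/5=3.40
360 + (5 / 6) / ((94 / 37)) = 203225 / 564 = 360.33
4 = 4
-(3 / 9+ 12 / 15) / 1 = -17 / 15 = -1.13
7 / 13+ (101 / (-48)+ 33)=19615 / 624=31.43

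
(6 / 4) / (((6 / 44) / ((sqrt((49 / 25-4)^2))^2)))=28611 / 625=45.78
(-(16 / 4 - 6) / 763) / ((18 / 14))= 2 / 981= 0.00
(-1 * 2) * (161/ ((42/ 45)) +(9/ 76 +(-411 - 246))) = 36813/ 38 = 968.76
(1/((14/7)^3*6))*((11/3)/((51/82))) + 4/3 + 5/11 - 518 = -20845879/40392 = -516.09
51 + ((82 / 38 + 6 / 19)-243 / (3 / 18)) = -26686 / 19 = -1404.53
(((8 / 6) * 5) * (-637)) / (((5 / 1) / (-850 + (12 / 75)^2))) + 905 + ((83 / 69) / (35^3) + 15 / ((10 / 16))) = 10692167658538 / 14791875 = 722840.59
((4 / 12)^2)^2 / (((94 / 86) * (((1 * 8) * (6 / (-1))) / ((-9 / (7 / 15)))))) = 0.00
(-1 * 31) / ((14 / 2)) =-31 / 7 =-4.43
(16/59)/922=8/27199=0.00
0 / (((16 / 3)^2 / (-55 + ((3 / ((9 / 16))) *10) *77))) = 0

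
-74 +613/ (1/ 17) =10347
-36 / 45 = -4 / 5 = -0.80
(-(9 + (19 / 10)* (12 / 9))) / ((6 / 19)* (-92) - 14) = 3287 / 12270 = 0.27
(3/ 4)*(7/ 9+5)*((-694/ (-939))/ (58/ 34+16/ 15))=766870/ 663873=1.16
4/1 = 4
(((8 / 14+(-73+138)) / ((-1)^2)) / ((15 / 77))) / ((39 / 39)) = 1683 / 5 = 336.60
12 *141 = 1692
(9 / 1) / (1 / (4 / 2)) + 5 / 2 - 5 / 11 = 441 / 22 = 20.05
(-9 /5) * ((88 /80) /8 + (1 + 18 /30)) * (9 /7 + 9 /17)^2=-3647916 /354025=-10.30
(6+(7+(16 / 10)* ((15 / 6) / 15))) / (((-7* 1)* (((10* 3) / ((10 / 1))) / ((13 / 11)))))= -2587 / 3465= -0.75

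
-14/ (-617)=14/ 617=0.02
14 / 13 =1.08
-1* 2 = -2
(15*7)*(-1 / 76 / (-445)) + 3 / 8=0.38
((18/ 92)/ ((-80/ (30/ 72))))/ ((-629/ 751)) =0.00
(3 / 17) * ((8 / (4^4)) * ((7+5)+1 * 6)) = 27 / 272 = 0.10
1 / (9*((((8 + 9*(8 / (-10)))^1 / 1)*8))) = 5 / 288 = 0.02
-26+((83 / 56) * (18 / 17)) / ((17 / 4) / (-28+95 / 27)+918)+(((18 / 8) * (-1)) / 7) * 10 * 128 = -14035629535 / 32086803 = -437.43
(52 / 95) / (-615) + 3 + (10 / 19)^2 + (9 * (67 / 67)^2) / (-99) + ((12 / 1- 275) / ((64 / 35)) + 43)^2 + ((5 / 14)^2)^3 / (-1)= 10169.49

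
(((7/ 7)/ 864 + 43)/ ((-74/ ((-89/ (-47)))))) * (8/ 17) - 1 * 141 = -903677345/ 6385608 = -141.52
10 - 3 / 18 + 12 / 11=721 / 66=10.92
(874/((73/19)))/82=8303/2993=2.77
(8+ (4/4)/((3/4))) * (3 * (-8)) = -224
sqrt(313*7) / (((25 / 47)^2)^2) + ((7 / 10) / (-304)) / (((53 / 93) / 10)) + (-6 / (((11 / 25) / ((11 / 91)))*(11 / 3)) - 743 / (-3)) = 11959481063 / 48384336 + 4879681*sqrt(2191) / 390625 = 831.90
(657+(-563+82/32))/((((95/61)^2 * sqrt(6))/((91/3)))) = 493.02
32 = 32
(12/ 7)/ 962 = 6/ 3367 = 0.00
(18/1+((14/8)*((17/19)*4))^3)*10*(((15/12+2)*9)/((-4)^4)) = 1058043285/3511808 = 301.28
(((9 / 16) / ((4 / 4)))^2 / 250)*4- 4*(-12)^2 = -9215919 / 16000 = -575.99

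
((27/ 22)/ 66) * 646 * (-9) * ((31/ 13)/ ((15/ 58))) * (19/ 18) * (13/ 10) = -16551489/ 12100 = -1367.89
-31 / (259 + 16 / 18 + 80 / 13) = -3627 / 31127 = -0.12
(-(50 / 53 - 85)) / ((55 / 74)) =5994 / 53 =113.09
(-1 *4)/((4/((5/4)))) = -5/4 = -1.25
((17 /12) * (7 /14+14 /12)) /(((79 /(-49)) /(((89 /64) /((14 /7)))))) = -370685 /364032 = -1.02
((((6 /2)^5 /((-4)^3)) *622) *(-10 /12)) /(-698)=-125955 /44672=-2.82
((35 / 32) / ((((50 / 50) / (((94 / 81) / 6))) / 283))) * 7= 3258745 / 7776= 419.08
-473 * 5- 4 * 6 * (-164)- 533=1038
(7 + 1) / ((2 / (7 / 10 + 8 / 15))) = 74 / 15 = 4.93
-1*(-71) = 71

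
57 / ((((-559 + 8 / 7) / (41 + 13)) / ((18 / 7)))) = -55404 / 3905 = -14.19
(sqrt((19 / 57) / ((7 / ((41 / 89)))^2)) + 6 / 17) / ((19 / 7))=41* sqrt(3) / 5073 + 42 / 323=0.14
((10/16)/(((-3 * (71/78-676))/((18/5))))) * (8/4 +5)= 819/105314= 0.01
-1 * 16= -16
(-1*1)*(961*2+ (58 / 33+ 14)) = -63946 / 33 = -1937.76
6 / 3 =2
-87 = -87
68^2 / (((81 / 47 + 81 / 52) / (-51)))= -192117952 / 2673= -71873.53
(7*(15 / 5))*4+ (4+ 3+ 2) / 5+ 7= 464 / 5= 92.80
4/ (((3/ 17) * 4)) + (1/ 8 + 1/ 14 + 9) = 2497/ 168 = 14.86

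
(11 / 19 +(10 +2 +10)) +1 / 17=7312 / 323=22.64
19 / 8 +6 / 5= 143 / 40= 3.58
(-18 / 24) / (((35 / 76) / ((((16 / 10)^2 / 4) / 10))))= -456 / 4375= -0.10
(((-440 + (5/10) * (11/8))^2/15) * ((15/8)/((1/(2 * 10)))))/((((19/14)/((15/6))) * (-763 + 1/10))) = -14410328625/12369152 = -1165.02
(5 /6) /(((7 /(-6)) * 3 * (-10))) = 1 /42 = 0.02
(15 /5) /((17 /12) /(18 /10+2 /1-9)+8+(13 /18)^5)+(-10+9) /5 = 173816099 /973248305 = 0.18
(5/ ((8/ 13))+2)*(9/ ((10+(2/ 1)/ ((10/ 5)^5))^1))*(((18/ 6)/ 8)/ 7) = 2187/ 4508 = 0.49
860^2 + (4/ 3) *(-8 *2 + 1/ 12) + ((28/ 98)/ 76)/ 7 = 12393861167/ 16758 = 739578.78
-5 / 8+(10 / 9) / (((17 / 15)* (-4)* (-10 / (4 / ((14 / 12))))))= -515 / 952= -0.54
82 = 82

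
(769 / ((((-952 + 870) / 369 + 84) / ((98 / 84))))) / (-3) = -5383 / 1508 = -3.57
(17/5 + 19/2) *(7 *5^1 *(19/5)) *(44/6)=62909/5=12581.80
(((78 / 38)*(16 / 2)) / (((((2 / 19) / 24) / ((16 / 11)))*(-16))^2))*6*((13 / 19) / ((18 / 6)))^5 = 1235663104 / 47306523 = 26.12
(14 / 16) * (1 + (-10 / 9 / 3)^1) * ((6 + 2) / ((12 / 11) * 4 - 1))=1309 / 999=1.31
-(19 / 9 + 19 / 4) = -6.86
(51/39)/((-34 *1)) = -1/26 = -0.04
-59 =-59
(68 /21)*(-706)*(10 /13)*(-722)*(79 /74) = 13691401520 /10101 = 1355450.11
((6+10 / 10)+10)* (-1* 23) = -391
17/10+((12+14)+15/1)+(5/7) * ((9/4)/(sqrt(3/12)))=1607/35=45.91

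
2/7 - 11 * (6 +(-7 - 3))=310/7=44.29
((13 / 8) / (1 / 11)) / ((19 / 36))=1287 / 38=33.87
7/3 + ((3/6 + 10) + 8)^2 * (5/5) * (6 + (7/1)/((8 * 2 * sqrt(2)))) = 9583 * sqrt(2)/128 + 12335/6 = 2161.71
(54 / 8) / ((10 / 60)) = 40.50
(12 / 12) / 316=1 / 316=0.00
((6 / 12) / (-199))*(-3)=3 / 398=0.01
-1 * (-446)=446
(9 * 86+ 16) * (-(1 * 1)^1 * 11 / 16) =-4345 / 8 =-543.12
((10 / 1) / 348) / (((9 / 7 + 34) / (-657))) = -7665 / 14326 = -0.54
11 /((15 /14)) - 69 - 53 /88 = -78323 /1320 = -59.34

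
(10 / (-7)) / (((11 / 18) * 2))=-90 / 77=-1.17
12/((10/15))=18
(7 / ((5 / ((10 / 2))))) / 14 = 1 / 2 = 0.50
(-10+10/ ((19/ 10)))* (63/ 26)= -2835/ 247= -11.48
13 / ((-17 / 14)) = -182 / 17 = -10.71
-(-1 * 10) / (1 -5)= -2.50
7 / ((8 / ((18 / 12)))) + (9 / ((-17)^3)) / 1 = 103029 / 78608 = 1.31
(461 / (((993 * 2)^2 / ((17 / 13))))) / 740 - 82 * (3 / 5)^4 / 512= -1575099984649 / 75886331040000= -0.02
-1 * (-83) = 83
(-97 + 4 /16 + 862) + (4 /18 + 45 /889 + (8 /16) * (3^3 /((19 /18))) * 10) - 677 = 131598335 /608076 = 216.42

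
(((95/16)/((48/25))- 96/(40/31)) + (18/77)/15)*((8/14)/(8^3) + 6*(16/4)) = -8242127119/4816896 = -1711.09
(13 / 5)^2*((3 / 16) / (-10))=-507 / 4000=-0.13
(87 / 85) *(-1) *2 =-174 / 85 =-2.05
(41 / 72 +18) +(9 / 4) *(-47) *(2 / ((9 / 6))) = -8815 / 72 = -122.43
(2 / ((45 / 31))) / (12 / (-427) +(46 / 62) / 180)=-3282776 / 57139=-57.45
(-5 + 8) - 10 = -7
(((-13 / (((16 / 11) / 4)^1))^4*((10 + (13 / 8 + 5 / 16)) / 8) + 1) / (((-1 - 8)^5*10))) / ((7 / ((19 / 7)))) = -1517509072621 / 948109639680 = -1.60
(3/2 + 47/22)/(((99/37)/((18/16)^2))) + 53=52969/968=54.72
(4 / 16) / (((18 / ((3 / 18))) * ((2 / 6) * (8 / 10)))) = 0.01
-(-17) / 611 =17 / 611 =0.03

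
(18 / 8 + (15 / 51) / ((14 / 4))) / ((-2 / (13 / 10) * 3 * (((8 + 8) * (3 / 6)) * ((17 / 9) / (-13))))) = 0.44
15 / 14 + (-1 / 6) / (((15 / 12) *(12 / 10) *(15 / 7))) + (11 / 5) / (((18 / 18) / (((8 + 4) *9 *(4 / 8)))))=226459 / 1890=119.82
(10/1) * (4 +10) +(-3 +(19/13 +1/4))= 7213/52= 138.71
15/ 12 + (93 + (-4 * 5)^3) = -31623/ 4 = -7905.75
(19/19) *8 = 8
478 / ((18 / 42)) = 3346 / 3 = 1115.33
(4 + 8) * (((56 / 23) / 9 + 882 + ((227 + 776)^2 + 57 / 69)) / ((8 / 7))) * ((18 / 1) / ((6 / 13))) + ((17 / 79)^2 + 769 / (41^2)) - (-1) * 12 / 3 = 99491636586831958 / 241295783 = 412322318.07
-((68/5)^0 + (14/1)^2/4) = -50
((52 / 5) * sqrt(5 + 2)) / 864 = 13 * sqrt(7) / 1080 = 0.03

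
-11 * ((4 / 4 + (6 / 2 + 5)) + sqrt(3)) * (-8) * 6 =528 * sqrt(3) + 4752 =5666.52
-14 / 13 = -1.08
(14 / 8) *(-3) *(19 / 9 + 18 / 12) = -455 / 24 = -18.96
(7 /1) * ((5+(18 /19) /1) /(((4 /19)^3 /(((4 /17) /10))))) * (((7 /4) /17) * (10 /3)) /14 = 285551 /110976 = 2.57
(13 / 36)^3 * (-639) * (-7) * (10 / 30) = 1091909 / 15552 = 70.21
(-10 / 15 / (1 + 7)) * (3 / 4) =-1 / 16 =-0.06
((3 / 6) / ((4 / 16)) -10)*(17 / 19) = -136 / 19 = -7.16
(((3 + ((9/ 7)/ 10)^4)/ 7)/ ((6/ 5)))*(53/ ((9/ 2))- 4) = 24012187/ 8643600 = 2.78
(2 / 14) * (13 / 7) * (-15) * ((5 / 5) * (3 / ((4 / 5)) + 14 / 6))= -4745 / 196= -24.21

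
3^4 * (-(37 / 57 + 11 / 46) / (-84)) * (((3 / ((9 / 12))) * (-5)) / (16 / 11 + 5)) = -1152855 / 434378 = -2.65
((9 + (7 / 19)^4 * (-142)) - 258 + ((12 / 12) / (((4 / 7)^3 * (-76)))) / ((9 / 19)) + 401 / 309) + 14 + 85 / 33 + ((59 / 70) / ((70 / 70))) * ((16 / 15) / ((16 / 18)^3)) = -13848283505059649 / 59533969017600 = -232.61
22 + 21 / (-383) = 8405 / 383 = 21.95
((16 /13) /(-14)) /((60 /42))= -4 /65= -0.06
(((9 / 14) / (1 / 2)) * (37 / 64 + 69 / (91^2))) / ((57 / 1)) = 932439 / 70487872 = 0.01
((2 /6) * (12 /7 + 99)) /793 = 235 /5551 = 0.04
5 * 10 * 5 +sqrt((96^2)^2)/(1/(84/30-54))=-2358046/5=-471609.20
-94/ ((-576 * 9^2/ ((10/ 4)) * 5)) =47/ 46656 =0.00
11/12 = 0.92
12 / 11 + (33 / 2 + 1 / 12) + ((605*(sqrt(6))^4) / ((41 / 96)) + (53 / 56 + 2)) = 3865508627 / 75768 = 51017.69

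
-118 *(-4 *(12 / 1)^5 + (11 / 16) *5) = 939586387 / 8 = 117448298.38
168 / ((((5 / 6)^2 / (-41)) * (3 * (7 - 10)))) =27552 / 25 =1102.08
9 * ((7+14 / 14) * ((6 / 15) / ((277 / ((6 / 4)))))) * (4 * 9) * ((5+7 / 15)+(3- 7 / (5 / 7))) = -10368 / 1385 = -7.49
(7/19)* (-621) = -4347/19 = -228.79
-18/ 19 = -0.95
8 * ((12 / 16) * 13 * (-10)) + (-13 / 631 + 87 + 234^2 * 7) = 382598.98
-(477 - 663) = 186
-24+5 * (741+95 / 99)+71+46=376477 / 99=3802.80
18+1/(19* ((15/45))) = 345/19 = 18.16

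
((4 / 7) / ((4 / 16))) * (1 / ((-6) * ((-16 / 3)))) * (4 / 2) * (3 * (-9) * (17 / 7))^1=-459 / 49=-9.37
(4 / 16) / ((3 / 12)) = 1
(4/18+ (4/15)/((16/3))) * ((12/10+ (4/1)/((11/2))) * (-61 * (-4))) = 316834/2475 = 128.01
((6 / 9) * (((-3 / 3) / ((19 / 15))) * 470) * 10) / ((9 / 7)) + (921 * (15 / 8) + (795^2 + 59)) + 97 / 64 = 6915386803 / 10944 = 631888.41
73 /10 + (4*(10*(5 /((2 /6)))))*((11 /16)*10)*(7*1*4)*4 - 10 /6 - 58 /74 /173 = 88718940899 /192030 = 462005.63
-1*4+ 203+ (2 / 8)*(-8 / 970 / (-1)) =96516 / 485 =199.00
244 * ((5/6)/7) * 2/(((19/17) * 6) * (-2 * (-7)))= 5185/8379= 0.62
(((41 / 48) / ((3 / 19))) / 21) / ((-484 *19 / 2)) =-41 / 731808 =-0.00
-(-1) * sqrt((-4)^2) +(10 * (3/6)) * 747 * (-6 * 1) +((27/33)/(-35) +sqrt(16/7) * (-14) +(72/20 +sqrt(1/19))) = -8624933/385-8 * sqrt(7) +sqrt(19)/19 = -22423.36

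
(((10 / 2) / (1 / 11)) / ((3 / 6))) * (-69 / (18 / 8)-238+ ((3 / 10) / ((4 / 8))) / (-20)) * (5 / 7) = -886699 / 42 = -21111.88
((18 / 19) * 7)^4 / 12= 21003948 / 130321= 161.17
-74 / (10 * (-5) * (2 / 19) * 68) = 703 / 3400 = 0.21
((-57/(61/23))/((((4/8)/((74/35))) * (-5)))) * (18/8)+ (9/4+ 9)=2226627/42700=52.15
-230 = -230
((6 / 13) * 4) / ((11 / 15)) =360 / 143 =2.52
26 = 26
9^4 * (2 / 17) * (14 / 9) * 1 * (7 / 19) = 142884 / 323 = 442.37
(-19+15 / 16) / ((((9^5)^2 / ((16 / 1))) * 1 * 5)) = -289 / 17433922005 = -0.00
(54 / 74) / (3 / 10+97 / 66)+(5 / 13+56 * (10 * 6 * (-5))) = -2359481665 / 140452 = -16799.20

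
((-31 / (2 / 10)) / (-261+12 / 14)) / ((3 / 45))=5425 / 607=8.94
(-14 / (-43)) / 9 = 14 / 387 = 0.04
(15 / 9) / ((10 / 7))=7 / 6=1.17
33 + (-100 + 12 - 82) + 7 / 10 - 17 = -1533 / 10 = -153.30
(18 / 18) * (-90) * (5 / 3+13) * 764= -1008480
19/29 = 0.66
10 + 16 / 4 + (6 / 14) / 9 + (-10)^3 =-20705 / 21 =-985.95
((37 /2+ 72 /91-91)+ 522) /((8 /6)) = 245859 /728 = 337.72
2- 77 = -75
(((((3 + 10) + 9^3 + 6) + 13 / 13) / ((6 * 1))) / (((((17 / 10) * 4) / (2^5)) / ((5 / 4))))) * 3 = 37450 / 17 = 2202.94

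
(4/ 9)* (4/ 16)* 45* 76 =380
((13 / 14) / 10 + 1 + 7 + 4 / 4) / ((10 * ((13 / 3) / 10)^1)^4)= 103113 / 3998540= 0.03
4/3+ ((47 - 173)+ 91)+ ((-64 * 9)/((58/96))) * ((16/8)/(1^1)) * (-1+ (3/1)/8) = 100751/87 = 1158.06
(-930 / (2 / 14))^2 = 42380100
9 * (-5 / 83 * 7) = -315 / 83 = -3.80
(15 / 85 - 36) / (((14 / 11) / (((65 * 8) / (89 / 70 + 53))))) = -600600 / 2227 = -269.69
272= 272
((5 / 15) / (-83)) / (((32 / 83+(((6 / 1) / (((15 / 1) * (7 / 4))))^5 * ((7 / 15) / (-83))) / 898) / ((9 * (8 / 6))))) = -50533546875 / 404268370904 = -0.13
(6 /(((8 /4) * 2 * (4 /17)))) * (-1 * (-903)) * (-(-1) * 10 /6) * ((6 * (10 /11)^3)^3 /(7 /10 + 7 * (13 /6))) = 130612500000000 /2357947691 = 55392.45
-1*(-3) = 3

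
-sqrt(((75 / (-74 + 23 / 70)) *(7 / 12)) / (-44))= -35 *sqrt(63030) / 75636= -0.12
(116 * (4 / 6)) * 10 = 773.33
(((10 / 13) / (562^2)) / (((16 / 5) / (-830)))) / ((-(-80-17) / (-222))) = 1151625 / 796558568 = 0.00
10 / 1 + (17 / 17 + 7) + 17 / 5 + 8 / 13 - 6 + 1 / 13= 16.09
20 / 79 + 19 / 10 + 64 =52261 / 790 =66.15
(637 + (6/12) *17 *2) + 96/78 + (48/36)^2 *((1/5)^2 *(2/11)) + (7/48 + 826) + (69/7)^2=39819310019/25225200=1578.55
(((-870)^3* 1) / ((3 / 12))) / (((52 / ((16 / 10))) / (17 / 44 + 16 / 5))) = -41564709360 / 143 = -290662303.22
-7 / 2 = -3.50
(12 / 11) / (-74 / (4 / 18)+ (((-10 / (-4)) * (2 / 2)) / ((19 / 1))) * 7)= -456 / 138809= -0.00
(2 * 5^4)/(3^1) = 1250/3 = 416.67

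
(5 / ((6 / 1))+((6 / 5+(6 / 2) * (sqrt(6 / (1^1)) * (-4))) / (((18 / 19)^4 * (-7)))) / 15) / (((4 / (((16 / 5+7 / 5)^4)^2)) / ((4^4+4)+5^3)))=112261225040857211 * sqrt(6) / 41006250000+6481484580126702289 / 410062500000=22511962.87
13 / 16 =0.81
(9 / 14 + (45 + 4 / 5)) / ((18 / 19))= 61769 / 1260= 49.02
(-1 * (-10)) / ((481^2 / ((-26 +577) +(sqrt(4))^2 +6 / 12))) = 5555 / 231361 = 0.02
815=815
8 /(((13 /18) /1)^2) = 2592 /169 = 15.34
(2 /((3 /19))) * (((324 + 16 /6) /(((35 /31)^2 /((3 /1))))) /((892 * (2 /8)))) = 146072 /3345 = 43.67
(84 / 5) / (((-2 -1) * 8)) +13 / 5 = 19 / 10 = 1.90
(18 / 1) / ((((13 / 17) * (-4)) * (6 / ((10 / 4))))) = -255 / 104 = -2.45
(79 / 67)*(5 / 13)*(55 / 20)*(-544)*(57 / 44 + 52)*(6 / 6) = -470050 / 13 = -36157.69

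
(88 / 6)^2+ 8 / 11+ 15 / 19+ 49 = 499646 / 1881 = 265.63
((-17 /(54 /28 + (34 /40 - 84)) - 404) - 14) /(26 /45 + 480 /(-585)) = 1389579165 /807341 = 1721.18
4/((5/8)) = 32/5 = 6.40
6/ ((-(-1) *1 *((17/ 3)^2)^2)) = 486/ 83521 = 0.01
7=7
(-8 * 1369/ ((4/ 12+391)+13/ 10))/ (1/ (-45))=14785200/ 11779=1255.22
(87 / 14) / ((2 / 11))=957 / 28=34.18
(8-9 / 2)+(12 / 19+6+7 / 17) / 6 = 4529 / 969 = 4.67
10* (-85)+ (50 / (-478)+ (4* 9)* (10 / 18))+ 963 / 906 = -59838571 / 72178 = -829.04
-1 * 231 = -231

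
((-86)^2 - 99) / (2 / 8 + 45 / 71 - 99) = -2072348 / 27865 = -74.37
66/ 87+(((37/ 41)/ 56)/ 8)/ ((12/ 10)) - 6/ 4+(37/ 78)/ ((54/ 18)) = -72491309/ 124645248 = -0.58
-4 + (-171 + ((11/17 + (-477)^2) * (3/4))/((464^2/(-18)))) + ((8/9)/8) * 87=-986015017/5490048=-179.60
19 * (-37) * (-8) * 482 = 2710768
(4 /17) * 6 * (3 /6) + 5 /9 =193 /153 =1.26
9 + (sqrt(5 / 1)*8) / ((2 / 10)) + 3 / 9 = 28 / 3 + 40*sqrt(5) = 98.78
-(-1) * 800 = 800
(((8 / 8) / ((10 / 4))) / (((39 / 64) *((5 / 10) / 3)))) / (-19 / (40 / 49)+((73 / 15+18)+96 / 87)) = 178176 / 31447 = 5.67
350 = 350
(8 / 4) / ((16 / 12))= 3 / 2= 1.50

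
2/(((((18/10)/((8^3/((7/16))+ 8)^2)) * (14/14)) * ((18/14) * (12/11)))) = 1870811360/1701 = 1099830.31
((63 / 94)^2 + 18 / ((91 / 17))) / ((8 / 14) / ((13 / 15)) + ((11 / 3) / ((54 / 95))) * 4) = 49652919 / 344692360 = 0.14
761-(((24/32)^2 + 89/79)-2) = 962297/1264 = 761.31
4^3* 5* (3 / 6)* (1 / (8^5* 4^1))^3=0.00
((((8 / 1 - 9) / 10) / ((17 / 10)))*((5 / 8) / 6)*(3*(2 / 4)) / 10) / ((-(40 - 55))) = -1 / 16320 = -0.00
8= 8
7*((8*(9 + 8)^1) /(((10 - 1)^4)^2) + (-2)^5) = -9642464552 /43046721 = -224.00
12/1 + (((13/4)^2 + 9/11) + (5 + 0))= 28.38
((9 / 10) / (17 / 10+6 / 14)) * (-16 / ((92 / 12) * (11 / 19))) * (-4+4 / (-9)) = 255360 / 37697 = 6.77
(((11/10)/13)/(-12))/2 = -11/3120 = -0.00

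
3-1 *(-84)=87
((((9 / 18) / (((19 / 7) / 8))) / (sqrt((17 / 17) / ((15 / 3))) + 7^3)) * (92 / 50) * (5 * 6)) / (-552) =-2401 / 5588318 + 7 * sqrt(5) / 27941590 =-0.00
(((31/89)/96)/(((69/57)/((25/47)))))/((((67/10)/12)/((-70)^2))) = 90190625/6446003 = 13.99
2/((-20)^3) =-0.00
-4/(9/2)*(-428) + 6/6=3433/9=381.44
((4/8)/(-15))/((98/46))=-23/1470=-0.02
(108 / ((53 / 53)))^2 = 11664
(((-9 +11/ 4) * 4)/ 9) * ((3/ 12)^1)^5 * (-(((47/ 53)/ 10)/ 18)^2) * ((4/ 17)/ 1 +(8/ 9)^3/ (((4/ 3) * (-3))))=408665/ 103947886891008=0.00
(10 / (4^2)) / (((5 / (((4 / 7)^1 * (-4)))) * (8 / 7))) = -1 / 4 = -0.25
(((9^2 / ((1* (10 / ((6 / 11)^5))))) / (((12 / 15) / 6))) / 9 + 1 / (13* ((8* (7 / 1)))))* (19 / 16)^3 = 263195708585 / 480236044288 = 0.55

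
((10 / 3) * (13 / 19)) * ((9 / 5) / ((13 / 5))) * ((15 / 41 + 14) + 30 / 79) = 1432830 / 61541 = 23.28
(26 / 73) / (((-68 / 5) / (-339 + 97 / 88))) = 1932775 / 218416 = 8.85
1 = 1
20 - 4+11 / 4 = 18.75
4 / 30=2 / 15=0.13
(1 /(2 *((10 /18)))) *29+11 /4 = 577 /20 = 28.85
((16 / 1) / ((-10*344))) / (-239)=1 / 51385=0.00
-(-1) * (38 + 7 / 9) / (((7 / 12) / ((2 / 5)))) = 2792 / 105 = 26.59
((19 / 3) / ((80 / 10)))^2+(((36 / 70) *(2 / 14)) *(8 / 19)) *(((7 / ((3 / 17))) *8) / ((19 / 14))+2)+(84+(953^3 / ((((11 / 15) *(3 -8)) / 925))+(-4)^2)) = -122359433847322320329 / 560387520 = -218347892271.62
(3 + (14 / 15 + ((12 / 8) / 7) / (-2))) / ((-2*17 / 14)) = -1.58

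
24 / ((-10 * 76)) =-3 / 95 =-0.03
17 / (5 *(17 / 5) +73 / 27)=459 / 532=0.86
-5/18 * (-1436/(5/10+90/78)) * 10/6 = 466700/1161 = 401.98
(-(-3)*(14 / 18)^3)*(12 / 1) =1372 / 81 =16.94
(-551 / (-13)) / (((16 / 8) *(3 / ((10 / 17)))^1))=2755 / 663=4.16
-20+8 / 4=-18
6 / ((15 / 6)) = 12 / 5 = 2.40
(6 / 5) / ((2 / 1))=3 / 5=0.60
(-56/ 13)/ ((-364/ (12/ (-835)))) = -24/ 141115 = -0.00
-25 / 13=-1.92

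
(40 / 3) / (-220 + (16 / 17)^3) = -49130 / 807573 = -0.06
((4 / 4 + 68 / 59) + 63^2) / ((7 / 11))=2577278 / 413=6240.38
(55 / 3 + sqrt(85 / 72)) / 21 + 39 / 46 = sqrt(170) / 252 + 4987 / 2898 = 1.77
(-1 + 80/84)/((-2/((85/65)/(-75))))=-17/40950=-0.00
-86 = -86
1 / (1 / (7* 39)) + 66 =339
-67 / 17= -3.94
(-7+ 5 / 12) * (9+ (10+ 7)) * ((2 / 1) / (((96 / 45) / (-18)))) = 46215 / 16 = 2888.44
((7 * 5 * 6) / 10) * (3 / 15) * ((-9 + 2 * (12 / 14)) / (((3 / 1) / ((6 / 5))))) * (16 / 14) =-2448 / 175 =-13.99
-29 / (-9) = 29 / 9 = 3.22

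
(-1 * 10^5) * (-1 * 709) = 70900000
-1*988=-988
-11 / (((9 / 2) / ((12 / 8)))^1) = -11 / 3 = -3.67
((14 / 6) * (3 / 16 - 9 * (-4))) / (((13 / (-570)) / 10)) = -1925175 / 52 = -37022.60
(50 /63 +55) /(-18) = -3515 /1134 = -3.10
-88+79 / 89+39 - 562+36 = -51096 / 89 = -574.11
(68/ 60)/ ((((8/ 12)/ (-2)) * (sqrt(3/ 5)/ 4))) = -68 * sqrt(15)/ 15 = -17.56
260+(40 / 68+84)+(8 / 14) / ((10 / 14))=29358 / 85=345.39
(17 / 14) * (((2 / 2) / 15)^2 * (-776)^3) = -3971952896 / 1575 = -2521874.85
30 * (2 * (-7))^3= -82320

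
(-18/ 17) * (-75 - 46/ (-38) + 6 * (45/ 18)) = 20106/ 323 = 62.25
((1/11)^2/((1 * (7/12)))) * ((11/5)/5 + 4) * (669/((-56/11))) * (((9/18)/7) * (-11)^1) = 222777/34300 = 6.49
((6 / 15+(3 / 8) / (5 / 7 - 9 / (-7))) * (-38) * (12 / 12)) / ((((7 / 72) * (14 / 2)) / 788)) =-6333156 / 245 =-25849.62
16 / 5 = 3.20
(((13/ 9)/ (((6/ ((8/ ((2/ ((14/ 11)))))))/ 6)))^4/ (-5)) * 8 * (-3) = 2247064322048/ 160099335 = 14035.44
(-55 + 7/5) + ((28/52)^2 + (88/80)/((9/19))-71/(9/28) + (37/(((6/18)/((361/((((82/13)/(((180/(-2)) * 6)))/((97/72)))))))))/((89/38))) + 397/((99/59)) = -120473019541285/61051419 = -1973304.17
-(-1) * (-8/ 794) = -4/ 397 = -0.01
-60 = -60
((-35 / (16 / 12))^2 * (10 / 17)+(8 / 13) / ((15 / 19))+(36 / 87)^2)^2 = 82109484775186557649 / 497438083022400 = 165064.73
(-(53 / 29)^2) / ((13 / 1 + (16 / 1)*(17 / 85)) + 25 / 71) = -997195 / 4941716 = -0.20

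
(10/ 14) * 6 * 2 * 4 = 240/ 7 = 34.29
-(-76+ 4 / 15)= 1136 / 15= 75.73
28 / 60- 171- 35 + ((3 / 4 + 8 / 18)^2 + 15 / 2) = -1274011 / 6480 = -196.61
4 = 4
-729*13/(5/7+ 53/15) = -995085/446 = -2231.13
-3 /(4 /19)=-57 /4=-14.25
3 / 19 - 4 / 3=-67 / 57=-1.18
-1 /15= -0.07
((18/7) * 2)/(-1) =-36/7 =-5.14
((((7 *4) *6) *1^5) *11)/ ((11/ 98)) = 16464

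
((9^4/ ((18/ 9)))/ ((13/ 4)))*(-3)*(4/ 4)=-39366/ 13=-3028.15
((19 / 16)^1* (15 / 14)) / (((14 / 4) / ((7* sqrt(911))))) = 285* sqrt(911) / 112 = 76.80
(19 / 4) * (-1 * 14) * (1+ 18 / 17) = -4655 / 34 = -136.91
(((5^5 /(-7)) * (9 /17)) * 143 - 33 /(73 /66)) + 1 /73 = -293855938 /8687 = -33827.09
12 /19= 0.63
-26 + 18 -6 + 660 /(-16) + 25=-121 /4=-30.25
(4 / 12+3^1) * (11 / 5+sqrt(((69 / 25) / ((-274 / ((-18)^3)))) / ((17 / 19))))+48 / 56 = 172 / 21+36 * sqrt(3053319) / 2329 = 35.20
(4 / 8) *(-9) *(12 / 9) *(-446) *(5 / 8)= 3345 / 2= 1672.50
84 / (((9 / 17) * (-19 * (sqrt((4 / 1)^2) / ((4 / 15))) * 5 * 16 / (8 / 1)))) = -238 / 4275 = -0.06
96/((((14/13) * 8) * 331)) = 78/2317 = 0.03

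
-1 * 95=-95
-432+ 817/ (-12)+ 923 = 422.92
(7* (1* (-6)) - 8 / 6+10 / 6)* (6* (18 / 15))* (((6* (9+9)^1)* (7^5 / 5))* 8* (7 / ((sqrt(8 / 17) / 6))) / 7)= -1306912320* sqrt(34)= -7620542868.70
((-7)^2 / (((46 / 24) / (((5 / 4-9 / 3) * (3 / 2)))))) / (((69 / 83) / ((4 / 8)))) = -85407 / 2116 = -40.36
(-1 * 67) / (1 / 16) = -1072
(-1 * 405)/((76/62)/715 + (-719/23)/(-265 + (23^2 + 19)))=58430153925/15689293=3724.21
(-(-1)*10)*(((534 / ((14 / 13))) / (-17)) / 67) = -34710 / 7973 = -4.35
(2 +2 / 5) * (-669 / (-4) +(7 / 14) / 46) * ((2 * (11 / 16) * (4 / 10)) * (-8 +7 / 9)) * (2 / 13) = -84634 / 345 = -245.32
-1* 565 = -565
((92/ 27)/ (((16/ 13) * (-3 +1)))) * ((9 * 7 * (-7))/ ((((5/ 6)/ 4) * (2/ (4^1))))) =29302/ 5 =5860.40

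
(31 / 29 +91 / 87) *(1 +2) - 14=-222 / 29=-7.66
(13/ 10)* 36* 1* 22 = 5148/ 5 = 1029.60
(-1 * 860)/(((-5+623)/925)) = -397750/309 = -1287.22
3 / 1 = 3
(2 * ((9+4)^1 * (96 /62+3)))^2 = 13439556 /961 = 13984.97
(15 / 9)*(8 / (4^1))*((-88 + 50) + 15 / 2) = -305 / 3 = -101.67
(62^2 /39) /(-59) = -1.67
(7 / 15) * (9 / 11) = 21 / 55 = 0.38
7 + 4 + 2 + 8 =21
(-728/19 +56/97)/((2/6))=-208656/1843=-113.22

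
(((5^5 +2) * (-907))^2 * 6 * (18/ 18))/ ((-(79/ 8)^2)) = -3088883728788864/ 6241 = -494934101712.68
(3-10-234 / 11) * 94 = -29234 / 11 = -2657.64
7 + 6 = 13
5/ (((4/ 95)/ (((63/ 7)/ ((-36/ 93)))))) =-44175/ 16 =-2760.94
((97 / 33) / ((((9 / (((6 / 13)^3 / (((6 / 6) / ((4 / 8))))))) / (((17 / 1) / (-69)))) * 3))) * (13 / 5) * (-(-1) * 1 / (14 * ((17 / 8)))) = -1552 / 13468455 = -0.00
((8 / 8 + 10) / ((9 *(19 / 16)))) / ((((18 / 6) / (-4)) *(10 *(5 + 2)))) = -352 / 17955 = -0.02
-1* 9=-9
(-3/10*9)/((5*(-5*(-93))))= -9/7750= -0.00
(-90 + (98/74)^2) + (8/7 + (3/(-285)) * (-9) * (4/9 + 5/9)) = -79211298/910385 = -87.01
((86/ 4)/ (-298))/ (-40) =43/ 23840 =0.00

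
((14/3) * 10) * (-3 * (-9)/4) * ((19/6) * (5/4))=9975/8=1246.88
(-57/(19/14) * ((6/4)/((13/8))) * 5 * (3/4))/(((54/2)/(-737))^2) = -38021830/351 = -108324.30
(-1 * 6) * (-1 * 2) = 12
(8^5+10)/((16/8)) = 16389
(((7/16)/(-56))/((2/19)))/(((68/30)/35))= -9975/8704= -1.15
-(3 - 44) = 41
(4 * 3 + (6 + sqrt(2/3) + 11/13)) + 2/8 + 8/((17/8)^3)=sqrt(6)/3 + 5091601/255476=20.75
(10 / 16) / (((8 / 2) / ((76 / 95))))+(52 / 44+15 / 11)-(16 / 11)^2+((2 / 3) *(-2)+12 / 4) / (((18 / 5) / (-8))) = -82301 / 26136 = -3.15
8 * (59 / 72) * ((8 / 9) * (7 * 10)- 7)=362.01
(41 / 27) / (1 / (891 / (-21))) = -451 / 7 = -64.43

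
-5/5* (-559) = 559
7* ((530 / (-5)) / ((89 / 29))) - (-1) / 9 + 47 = -194.66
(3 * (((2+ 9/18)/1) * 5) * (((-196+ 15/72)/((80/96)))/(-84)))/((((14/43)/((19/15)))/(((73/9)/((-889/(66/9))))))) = -27.30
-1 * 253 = -253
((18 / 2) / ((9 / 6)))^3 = 216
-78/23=-3.39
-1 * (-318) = 318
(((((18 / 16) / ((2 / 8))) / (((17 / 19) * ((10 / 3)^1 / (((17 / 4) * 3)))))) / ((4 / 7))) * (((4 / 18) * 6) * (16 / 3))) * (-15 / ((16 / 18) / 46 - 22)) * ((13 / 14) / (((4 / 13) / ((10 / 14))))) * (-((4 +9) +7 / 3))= -5399.85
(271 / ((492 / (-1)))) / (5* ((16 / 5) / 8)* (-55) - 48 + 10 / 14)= 1897 / 541692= 0.00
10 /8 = 5 /4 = 1.25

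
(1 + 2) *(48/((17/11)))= 1584/17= 93.18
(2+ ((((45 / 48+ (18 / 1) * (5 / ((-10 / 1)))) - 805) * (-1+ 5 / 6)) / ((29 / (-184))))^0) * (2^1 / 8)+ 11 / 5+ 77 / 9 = 2071 / 180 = 11.51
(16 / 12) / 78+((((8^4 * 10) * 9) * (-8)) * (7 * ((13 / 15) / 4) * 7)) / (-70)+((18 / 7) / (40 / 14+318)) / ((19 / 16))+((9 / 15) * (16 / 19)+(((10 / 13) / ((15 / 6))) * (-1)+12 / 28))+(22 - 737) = 39018959965984 / 87375015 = 446568.85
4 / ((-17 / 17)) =-4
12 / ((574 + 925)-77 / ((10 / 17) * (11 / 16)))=20 / 2181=0.01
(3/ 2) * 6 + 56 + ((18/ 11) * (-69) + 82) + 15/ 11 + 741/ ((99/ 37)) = 10309/ 33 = 312.39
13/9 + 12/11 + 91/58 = 23567/5742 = 4.10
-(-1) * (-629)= -629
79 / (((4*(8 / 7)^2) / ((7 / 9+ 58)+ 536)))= 20721463 / 2304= 8993.69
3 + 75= 78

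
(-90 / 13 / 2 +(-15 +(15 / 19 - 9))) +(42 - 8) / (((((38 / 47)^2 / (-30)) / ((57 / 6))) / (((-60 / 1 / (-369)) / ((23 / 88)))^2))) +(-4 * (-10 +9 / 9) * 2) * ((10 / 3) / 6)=-3771753392876 / 658933509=-5724.03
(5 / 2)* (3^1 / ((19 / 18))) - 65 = -1100 / 19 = -57.89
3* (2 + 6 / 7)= 60 / 7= 8.57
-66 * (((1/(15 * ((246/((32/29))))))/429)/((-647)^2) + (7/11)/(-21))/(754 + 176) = 291169769069/135393942624525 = 0.00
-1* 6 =-6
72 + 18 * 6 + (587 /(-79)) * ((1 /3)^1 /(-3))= 180.83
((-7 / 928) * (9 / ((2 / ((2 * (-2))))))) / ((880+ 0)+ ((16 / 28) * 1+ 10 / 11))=4851 / 31493536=0.00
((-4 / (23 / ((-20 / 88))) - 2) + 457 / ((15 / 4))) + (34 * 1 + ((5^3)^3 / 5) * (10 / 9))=4943158472 / 11385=434181.68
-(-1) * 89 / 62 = 89 / 62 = 1.44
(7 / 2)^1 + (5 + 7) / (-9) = 13 / 6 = 2.17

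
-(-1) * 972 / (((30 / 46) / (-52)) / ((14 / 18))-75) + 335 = 67418047 / 209345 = 322.04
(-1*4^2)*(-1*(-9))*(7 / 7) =-144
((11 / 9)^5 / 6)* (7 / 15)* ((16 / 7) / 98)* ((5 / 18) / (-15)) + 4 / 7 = 2008524878 / 3515482215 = 0.57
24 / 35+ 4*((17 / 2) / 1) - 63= -991 / 35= -28.31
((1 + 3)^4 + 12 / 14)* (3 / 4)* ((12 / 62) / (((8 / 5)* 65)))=261 / 728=0.36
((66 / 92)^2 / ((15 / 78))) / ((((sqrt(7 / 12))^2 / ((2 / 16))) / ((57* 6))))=7262541 / 37030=196.13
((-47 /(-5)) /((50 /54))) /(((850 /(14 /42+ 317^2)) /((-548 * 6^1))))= -209644464816 /53125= -3946248.75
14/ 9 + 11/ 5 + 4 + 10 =17.76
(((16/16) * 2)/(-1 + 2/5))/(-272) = 5/408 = 0.01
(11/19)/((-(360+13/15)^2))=-2475/556710811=-0.00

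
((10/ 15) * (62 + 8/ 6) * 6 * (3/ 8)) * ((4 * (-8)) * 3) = -9120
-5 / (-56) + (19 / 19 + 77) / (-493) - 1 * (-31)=853945 / 27608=30.93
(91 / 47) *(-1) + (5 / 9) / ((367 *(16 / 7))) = -4807523 / 2483856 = -1.94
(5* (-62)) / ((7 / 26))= -8060 / 7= -1151.43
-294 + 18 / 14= -2049 / 7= -292.71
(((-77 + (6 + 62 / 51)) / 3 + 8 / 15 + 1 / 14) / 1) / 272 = -242653 / 2913120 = -0.08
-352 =-352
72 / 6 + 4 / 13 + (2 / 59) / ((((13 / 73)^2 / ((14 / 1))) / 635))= 94872340 / 9971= 9514.83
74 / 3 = 24.67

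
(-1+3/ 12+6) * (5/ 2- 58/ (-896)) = 3447/ 256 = 13.46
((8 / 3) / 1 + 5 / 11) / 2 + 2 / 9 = 353 / 198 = 1.78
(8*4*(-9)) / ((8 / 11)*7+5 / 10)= -51.51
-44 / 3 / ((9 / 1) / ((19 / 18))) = -418 / 243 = -1.72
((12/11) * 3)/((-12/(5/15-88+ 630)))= -1627/11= -147.91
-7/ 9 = -0.78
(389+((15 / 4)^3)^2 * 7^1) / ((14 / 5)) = 406638595 / 57344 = 7091.21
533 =533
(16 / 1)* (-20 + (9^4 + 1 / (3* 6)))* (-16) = -1674510.22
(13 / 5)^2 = 169 / 25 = 6.76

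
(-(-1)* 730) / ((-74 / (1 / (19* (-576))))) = 365 / 404928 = 0.00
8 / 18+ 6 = 58 / 9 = 6.44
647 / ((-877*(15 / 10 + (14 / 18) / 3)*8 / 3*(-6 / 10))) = 17469 / 66652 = 0.26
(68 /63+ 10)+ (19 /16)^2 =201431 /16128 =12.49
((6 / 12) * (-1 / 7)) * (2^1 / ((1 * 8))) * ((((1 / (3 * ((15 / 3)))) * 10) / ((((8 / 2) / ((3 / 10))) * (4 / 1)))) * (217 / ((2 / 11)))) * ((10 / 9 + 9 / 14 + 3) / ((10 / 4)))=-204259 / 403200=-0.51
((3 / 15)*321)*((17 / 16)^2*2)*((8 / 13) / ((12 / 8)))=30923 / 520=59.47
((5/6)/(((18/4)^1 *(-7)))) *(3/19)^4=-15/912247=-0.00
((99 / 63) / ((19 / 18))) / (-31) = -198 / 4123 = -0.05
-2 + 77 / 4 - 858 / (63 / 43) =-47743 / 84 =-568.37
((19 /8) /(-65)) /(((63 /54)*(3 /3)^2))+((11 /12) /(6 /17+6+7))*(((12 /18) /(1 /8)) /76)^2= -124755073 /4026875580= -0.03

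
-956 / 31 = -30.84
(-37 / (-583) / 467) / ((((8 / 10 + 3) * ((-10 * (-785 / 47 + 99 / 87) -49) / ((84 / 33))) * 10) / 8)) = 5648272 / 8270956204797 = 0.00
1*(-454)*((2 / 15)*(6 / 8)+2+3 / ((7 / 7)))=-11577 / 5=-2315.40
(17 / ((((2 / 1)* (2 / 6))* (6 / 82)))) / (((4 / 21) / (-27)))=-49399.88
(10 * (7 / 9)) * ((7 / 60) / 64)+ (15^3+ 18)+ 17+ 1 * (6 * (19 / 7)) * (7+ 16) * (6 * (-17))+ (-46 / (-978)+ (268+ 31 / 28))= -136150643771 / 3943296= -34527.12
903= 903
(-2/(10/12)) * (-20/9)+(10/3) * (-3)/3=2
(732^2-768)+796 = 535852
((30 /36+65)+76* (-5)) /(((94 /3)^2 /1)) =-5655 /17672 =-0.32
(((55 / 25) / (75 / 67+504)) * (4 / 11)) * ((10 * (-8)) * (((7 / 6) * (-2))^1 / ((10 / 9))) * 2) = 30016 / 56405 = 0.53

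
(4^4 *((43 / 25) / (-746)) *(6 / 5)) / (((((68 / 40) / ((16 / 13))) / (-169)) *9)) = 4579328 / 475575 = 9.63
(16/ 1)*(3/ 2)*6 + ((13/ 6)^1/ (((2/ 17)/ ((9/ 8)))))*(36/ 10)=218.59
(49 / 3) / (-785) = -49 / 2355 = -0.02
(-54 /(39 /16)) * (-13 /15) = 96 /5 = 19.20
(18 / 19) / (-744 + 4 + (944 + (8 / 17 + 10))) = 153 / 34637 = 0.00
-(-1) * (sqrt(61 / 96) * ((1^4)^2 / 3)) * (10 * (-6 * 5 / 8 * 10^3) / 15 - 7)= -2507 * sqrt(366) / 72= -666.14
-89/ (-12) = 89/ 12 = 7.42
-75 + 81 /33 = -798 /11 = -72.55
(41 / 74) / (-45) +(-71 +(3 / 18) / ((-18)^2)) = -25538683 / 359640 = -71.01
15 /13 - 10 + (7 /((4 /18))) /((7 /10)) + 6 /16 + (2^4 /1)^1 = 5463 /104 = 52.53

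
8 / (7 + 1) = 1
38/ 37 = 1.03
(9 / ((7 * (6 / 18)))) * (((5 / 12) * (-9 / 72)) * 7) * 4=-45 / 8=-5.62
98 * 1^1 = 98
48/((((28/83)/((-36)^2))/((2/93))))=860544/217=3965.64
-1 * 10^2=-100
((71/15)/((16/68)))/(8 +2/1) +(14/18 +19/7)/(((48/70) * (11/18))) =2069/200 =10.34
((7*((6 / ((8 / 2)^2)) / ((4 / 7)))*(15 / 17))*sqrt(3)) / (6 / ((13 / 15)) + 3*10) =1911*sqrt(3) / 17408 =0.19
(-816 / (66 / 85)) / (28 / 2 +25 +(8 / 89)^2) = -91566760 / 3398813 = -26.94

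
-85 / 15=-17 / 3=-5.67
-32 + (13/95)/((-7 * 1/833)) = -4587/95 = -48.28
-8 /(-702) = 4 /351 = 0.01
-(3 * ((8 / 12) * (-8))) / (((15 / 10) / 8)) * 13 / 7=3328 / 21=158.48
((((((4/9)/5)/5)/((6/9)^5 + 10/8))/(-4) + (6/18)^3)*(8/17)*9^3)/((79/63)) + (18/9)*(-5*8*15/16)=-2964634203/45091225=-65.75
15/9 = 5/3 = 1.67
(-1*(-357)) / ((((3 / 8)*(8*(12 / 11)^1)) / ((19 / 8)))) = 24871 / 96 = 259.07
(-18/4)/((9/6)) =-3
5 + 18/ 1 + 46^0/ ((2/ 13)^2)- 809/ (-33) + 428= 68345/ 132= 517.77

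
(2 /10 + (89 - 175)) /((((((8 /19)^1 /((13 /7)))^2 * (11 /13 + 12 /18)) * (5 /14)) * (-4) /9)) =9186674211 /1321600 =6951.18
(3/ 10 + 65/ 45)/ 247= 157/ 22230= 0.01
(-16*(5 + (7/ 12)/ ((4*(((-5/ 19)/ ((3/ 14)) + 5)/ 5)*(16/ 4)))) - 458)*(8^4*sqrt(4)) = -189786112/ 43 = -4413630.51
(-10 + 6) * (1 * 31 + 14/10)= -129.60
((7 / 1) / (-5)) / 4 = -7 / 20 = -0.35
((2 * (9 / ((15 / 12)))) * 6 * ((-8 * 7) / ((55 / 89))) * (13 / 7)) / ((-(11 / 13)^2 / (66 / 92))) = 1013643072 / 69575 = 14569.07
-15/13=-1.15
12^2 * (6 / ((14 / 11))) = 4752 / 7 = 678.86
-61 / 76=-0.80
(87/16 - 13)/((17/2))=-121/136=-0.89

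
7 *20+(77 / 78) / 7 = 10931 / 78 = 140.14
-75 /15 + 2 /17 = -83 /17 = -4.88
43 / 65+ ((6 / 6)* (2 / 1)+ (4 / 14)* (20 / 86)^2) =2252139 / 841295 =2.68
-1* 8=-8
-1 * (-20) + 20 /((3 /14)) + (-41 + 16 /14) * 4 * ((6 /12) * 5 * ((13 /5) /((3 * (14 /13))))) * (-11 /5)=601961 /735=818.99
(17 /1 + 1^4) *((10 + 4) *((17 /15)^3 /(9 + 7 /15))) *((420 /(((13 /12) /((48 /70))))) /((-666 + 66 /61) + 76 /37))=-15.54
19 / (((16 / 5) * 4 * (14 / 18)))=855 / 448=1.91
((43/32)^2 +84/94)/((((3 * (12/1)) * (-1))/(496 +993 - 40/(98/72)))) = -9291364631/84897792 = -109.44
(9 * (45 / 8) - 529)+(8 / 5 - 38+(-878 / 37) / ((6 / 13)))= -2513881 / 4440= -566.19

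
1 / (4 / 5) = 5 / 4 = 1.25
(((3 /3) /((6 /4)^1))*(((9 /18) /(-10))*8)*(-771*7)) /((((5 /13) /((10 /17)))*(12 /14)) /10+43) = 1309672 /39181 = 33.43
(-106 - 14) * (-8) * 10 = 9600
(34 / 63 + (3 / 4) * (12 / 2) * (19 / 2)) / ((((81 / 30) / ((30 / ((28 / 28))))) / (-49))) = -1909075 / 81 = -23568.83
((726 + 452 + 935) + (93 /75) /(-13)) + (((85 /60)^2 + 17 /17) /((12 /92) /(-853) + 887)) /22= 302857865017579 /143337205440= 2112.90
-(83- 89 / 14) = -76.64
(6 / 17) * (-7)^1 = -42 / 17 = -2.47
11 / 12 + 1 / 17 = 199 / 204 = 0.98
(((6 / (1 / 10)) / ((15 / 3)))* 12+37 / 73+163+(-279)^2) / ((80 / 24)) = 17114523 / 730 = 23444.55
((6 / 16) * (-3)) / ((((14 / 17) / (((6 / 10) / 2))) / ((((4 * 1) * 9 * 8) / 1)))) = -118.03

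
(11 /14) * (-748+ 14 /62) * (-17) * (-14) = -4334847 /31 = -139833.77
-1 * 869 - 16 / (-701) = -609153 / 701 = -868.98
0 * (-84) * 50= 0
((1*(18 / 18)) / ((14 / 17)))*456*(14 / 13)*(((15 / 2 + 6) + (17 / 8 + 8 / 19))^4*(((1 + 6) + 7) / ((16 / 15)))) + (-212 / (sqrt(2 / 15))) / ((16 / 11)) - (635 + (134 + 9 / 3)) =189498610668387851 / 365228032 - 583*sqrt(30) / 8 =518849727.52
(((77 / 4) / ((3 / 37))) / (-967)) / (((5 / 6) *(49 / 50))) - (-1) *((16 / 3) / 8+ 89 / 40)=2104643 / 812280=2.59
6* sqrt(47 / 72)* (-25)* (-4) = 50* sqrt(94) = 484.77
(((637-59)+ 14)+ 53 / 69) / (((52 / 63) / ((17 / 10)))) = 14601657 / 11960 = 1220.87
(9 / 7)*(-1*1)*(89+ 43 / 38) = -30825 / 266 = -115.88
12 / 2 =6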